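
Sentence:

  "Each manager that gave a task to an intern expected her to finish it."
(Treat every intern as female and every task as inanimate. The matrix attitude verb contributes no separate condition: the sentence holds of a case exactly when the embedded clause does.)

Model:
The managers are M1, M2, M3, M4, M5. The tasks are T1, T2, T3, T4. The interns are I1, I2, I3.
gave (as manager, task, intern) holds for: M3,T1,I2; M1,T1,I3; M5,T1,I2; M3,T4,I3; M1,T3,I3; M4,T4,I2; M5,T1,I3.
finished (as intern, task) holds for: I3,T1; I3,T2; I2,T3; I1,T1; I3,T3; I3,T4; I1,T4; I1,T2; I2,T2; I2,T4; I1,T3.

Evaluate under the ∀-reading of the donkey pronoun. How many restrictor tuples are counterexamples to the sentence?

"her" takes "an intern" as antecedent and "it" takes "a task"; both are donkey pronouns co-varying with the restrictor.
Strong reading: for every (m,t,i) with gave(m,t,i), finished(i,t).
Restrictor triples: (M1,T1,I3)→finished(I3,T1) ✓  (M1,T3,I3)→finished(I3,T3) ✓  (M3,T1,I2)→finished(I2,T1) ✗  (M3,T4,I3)→finished(I3,T4) ✓  (M4,T4,I2)→finished(I2,T4) ✓  (M5,T1,I2)→finished(I2,T1) ✗  (M5,T1,I3)→finished(I3,T1) ✓
Counterexamples (restrictor triples failing the scope): 2.

2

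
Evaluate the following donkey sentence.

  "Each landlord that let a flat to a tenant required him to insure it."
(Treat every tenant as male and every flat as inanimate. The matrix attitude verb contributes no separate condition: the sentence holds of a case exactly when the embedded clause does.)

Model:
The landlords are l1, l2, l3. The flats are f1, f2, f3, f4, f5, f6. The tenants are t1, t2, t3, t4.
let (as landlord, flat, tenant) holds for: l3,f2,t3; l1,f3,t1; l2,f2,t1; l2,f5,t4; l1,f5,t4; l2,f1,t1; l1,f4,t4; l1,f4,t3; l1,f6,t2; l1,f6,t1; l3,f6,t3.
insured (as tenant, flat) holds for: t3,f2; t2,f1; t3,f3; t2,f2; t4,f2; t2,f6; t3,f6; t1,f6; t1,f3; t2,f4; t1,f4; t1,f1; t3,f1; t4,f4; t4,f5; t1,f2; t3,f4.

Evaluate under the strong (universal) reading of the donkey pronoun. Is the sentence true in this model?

True

"him" takes "a tenant" as antecedent and "it" takes "a flat"; both are donkey pronouns co-varying with the restrictor.
Strong reading: for every (l,f,t) with let(l,f,t), insured(t,f).
Restrictor triples: (l1,f3,t1)→insured(t1,f3) ✓  (l1,f4,t3)→insured(t3,f4) ✓  (l1,f4,t4)→insured(t4,f4) ✓  (l1,f5,t4)→insured(t4,f5) ✓  (l1,f6,t1)→insured(t1,f6) ✓  (l1,f6,t2)→insured(t2,f6) ✓  (l2,f1,t1)→insured(t1,f1) ✓  (l2,f2,t1)→insured(t1,f2) ✓  (l2,f5,t4)→insured(t4,f5) ✓  (l3,f2,t3)→insured(t3,f2) ✓  (l3,f6,t3)→insured(t3,f6) ✓
Every restrictor triple satisfies the scope.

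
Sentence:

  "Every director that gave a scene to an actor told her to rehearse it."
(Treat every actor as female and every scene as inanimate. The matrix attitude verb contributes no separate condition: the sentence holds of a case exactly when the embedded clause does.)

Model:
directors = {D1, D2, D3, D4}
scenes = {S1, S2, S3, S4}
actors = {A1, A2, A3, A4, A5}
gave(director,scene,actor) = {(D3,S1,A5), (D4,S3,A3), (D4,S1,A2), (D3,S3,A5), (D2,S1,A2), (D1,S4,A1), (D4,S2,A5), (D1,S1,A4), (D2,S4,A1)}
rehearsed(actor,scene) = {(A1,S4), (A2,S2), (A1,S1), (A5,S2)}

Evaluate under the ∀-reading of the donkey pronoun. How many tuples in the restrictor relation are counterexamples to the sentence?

6

"her" takes "an actor" as antecedent and "it" takes "a scene"; both are donkey pronouns co-varying with the restrictor.
Strong reading: for every (d,s,a) with gave(d,s,a), rehearsed(a,s).
Restrictor triples: (D1,S1,A4)→rehearsed(A4,S1) ✗  (D1,S4,A1)→rehearsed(A1,S4) ✓  (D2,S1,A2)→rehearsed(A2,S1) ✗  (D2,S4,A1)→rehearsed(A1,S4) ✓  (D3,S1,A5)→rehearsed(A5,S1) ✗  (D3,S3,A5)→rehearsed(A5,S3) ✗  (D4,S1,A2)→rehearsed(A2,S1) ✗  (D4,S2,A5)→rehearsed(A5,S2) ✓  (D4,S3,A3)→rehearsed(A3,S3) ✗
Counterexamples (restrictor triples failing the scope): 6.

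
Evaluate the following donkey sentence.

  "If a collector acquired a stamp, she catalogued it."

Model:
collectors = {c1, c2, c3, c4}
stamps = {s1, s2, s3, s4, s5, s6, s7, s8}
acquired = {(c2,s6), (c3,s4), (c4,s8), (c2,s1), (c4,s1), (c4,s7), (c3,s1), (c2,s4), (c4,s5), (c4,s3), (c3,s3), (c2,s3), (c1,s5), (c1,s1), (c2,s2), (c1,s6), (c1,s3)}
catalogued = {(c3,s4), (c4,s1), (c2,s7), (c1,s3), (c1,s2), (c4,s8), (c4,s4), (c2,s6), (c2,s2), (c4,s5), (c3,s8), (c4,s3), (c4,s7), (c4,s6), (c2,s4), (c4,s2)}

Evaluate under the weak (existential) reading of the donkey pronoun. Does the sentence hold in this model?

"it" takes "a stamp" as antecedent — a donkey pronoun bound across the clause boundary.
Weak reading: every collector c with some acquired-stamp has at least one acquired-stamp s such that catalogued(c,s).
Per collector: c1:✓  c2:✓  c3:✓  c4:✓
Every collector in the restrictor has a witness.

True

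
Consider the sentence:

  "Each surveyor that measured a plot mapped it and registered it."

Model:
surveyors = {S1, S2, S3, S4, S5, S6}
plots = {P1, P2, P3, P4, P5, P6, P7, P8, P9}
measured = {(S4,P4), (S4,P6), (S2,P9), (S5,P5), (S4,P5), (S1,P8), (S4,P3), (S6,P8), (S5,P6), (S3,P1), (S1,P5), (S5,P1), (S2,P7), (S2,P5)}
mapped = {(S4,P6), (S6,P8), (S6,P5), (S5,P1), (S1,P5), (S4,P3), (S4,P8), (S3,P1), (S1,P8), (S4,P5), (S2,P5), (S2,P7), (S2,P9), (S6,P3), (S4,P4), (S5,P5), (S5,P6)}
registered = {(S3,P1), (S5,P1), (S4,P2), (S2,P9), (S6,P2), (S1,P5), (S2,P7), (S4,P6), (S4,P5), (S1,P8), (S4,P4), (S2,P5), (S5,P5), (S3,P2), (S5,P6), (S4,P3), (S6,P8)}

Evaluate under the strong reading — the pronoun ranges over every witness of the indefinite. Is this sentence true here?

True

"it" takes "a plot" as antecedent — a donkey pronoun bound across the clause boundary.
Strong reading: for every (s,p) with measured(s,p), mapped(s,p) ∧ registered(s,p).
Restrictor pairs: (S1,P5) ✓  (S1,P8) ✓  (S2,P5) ✓  (S2,P7) ✓  (S2,P9) ✓  (S3,P1) ✓  (S4,P3) ✓  (S4,P4) ✓  (S4,P5) ✓  (S4,P6) ✓  (S5,P1) ✓  (S5,P5) ✓  (S5,P6) ✓  (S6,P8) ✓
Every restrictor pair satisfies the scope.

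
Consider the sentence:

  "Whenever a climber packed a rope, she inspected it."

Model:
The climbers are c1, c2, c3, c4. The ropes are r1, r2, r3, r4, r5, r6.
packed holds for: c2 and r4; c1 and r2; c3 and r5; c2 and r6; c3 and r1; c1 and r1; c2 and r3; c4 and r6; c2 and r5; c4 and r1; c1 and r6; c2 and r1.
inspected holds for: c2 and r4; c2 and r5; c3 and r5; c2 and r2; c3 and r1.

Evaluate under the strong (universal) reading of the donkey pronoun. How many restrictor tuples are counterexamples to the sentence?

"it" takes "a rope" as antecedent — a donkey pronoun bound across the clause boundary.
Strong reading: for every (c,r) with packed(c,r), inspected(c,r).
Restrictor pairs: (c1,r1) ✗  (c1,r2) ✗  (c1,r6) ✗  (c2,r1) ✗  (c2,r3) ✗  (c2,r4) ✓  (c2,r5) ✓  (c2,r6) ✗  (c3,r1) ✓  (c3,r5) ✓  (c4,r1) ✗  (c4,r6) ✗
Counterexamples (restrictor pairs failing the scope): 8.

8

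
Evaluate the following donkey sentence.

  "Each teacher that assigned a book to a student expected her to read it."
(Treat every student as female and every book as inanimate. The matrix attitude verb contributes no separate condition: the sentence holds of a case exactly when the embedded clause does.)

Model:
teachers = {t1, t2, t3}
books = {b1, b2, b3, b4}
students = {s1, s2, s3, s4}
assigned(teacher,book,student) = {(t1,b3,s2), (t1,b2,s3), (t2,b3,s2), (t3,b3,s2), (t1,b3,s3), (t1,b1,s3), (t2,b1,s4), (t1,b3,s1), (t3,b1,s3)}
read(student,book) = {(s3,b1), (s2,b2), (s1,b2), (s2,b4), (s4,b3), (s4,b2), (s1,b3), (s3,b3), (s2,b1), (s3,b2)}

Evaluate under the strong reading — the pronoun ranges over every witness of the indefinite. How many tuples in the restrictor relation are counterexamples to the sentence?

"her" takes "a student" as antecedent and "it" takes "a book"; both are donkey pronouns co-varying with the restrictor.
Strong reading: for every (t,b,s) with assigned(t,b,s), read(s,b).
Restrictor triples: (t1,b1,s3)→read(s3,b1) ✓  (t1,b2,s3)→read(s3,b2) ✓  (t1,b3,s1)→read(s1,b3) ✓  (t1,b3,s2)→read(s2,b3) ✗  (t1,b3,s3)→read(s3,b3) ✓  (t2,b1,s4)→read(s4,b1) ✗  (t2,b3,s2)→read(s2,b3) ✗  (t3,b1,s3)→read(s3,b1) ✓  (t3,b3,s2)→read(s2,b3) ✗
Counterexamples (restrictor triples failing the scope): 4.

4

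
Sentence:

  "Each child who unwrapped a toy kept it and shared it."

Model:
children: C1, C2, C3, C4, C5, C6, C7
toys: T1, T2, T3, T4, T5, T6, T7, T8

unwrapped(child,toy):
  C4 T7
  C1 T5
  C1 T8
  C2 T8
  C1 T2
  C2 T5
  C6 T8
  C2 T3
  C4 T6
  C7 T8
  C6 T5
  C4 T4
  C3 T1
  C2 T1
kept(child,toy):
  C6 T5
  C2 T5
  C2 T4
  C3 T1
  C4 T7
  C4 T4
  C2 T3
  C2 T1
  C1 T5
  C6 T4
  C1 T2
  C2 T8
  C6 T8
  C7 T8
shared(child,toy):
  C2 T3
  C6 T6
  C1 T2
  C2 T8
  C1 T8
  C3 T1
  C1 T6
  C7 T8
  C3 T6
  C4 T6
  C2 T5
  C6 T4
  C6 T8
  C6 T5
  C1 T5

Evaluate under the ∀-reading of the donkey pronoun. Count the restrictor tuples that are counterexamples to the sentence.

"it" takes "a toy" as antecedent — a donkey pronoun bound across the clause boundary.
Strong reading: for every (c,t) with unwrapped(c,t), kept(c,t) ∧ shared(c,t).
Restrictor pairs: (C1,T2) ✓  (C1,T5) ✓  (C1,T8) ✗  (C2,T1) ✗  (C2,T3) ✓  (C2,T5) ✓  (C2,T8) ✓  (C3,T1) ✓  (C4,T4) ✗  (C4,T6) ✗  (C4,T7) ✗  (C6,T5) ✓  (C6,T8) ✓  (C7,T8) ✓
Counterexamples (restrictor pairs failing the scope): 5.

5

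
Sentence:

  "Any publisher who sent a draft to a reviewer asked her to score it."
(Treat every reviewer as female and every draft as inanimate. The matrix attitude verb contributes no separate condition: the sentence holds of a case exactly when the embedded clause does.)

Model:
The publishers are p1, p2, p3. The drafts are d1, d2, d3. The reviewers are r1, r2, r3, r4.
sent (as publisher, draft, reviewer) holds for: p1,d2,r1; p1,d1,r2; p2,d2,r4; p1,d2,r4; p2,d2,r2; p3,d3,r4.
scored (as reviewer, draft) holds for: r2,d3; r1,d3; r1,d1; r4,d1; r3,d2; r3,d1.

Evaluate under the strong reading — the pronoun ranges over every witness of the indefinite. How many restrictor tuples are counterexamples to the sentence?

"her" takes "a reviewer" as antecedent and "it" takes "a draft"; both are donkey pronouns co-varying with the restrictor.
Strong reading: for every (p,d,r) with sent(p,d,r), scored(r,d).
Restrictor triples: (p1,d1,r2)→scored(r2,d1) ✗  (p1,d2,r1)→scored(r1,d2) ✗  (p1,d2,r4)→scored(r4,d2) ✗  (p2,d2,r2)→scored(r2,d2) ✗  (p2,d2,r4)→scored(r4,d2) ✗  (p3,d3,r4)→scored(r4,d3) ✗
Counterexamples (restrictor triples failing the scope): 6.

6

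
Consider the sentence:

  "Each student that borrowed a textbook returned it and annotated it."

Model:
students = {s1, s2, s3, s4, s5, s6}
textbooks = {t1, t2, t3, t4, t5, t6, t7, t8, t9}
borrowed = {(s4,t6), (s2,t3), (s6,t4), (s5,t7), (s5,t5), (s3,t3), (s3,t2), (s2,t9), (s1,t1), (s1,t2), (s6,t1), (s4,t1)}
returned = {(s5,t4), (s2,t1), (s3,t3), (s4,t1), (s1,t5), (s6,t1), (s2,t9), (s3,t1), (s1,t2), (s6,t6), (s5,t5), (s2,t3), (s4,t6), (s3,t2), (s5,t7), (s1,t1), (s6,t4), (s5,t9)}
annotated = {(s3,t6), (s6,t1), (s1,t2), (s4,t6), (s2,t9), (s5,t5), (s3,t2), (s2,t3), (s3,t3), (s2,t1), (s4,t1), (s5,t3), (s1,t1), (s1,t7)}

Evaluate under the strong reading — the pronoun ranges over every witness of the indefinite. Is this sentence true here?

False

"it" takes "a textbook" as antecedent — a donkey pronoun bound across the clause boundary.
Strong reading: for every (s,t) with borrowed(s,t), returned(s,t) ∧ annotated(s,t).
Restrictor pairs: (s1,t1) ✓  (s1,t2) ✓  (s2,t3) ✓  (s2,t9) ✓  (s3,t2) ✓  (s3,t3) ✓  (s4,t1) ✓  (s4,t6) ✓  (s5,t5) ✓  (s5,t7) ✗  (s6,t1) ✓  (s6,t4) ✗
Counterexample: (s5,t7) is in borrowed but fails the scope.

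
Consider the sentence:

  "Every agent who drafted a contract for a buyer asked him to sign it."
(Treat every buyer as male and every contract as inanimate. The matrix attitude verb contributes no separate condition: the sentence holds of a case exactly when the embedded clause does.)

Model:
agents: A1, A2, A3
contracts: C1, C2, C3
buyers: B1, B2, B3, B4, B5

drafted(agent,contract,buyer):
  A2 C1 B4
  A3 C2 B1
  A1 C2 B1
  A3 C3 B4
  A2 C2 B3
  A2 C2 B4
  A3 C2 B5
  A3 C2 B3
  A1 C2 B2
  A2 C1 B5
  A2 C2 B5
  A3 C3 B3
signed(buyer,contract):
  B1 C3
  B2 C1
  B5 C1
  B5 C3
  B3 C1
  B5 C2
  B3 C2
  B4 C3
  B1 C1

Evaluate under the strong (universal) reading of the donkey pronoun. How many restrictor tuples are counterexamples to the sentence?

"him" takes "a buyer" as antecedent and "it" takes "a contract"; both are donkey pronouns co-varying with the restrictor.
Strong reading: for every (a,c,b) with drafted(a,c,b), signed(b,c).
Restrictor triples: (A1,C2,B1)→signed(B1,C2) ✗  (A1,C2,B2)→signed(B2,C2) ✗  (A2,C1,B4)→signed(B4,C1) ✗  (A2,C1,B5)→signed(B5,C1) ✓  (A2,C2,B3)→signed(B3,C2) ✓  (A2,C2,B4)→signed(B4,C2) ✗  (A2,C2,B5)→signed(B5,C2) ✓  (A3,C2,B1)→signed(B1,C2) ✗  (A3,C2,B3)→signed(B3,C2) ✓  (A3,C2,B5)→signed(B5,C2) ✓  (A3,C3,B3)→signed(B3,C3) ✗  (A3,C3,B4)→signed(B4,C3) ✓
Counterexamples (restrictor triples failing the scope): 6.

6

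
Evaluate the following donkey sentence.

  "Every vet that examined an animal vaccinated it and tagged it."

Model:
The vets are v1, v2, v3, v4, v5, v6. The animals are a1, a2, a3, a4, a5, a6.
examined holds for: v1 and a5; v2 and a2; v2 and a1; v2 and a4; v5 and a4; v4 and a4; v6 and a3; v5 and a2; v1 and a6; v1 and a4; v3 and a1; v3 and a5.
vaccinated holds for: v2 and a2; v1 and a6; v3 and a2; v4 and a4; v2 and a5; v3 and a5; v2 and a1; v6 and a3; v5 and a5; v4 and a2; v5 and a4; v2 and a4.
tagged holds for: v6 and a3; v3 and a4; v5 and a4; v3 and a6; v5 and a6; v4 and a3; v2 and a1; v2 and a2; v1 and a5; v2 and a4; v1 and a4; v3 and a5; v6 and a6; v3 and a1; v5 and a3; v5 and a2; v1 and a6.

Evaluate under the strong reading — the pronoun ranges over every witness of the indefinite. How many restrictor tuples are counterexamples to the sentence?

5

"it" takes "an animal" as antecedent — a donkey pronoun bound across the clause boundary.
Strong reading: for every (v,a) with examined(v,a), vaccinated(v,a) ∧ tagged(v,a).
Restrictor pairs: (v1,a4) ✗  (v1,a5) ✗  (v1,a6) ✓  (v2,a1) ✓  (v2,a2) ✓  (v2,a4) ✓  (v3,a1) ✗  (v3,a5) ✓  (v4,a4) ✗  (v5,a2) ✗  (v5,a4) ✓  (v6,a3) ✓
Counterexamples (restrictor pairs failing the scope): 5.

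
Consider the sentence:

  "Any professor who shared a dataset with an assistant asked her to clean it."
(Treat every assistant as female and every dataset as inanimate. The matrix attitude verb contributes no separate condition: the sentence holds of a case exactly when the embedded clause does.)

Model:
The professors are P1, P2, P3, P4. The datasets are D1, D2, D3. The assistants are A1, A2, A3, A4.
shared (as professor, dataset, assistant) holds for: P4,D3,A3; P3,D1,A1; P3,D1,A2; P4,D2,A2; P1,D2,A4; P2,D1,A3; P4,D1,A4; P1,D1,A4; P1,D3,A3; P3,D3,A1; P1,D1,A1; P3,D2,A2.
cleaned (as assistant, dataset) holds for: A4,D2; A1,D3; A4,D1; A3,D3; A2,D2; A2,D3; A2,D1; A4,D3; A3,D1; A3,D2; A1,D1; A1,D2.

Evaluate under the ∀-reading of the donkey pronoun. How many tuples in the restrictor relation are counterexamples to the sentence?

"her" takes "an assistant" as antecedent and "it" takes "a dataset"; both are donkey pronouns co-varying with the restrictor.
Strong reading: for every (p,d,a) with shared(p,d,a), cleaned(a,d).
Restrictor triples: (P1,D1,A1)→cleaned(A1,D1) ✓  (P1,D1,A4)→cleaned(A4,D1) ✓  (P1,D2,A4)→cleaned(A4,D2) ✓  (P1,D3,A3)→cleaned(A3,D3) ✓  (P2,D1,A3)→cleaned(A3,D1) ✓  (P3,D1,A1)→cleaned(A1,D1) ✓  (P3,D1,A2)→cleaned(A2,D1) ✓  (P3,D2,A2)→cleaned(A2,D2) ✓  (P3,D3,A1)→cleaned(A1,D3) ✓  (P4,D1,A4)→cleaned(A4,D1) ✓  (P4,D2,A2)→cleaned(A2,D2) ✓  (P4,D3,A3)→cleaned(A3,D3) ✓
Counterexamples (restrictor triples failing the scope): 0.

0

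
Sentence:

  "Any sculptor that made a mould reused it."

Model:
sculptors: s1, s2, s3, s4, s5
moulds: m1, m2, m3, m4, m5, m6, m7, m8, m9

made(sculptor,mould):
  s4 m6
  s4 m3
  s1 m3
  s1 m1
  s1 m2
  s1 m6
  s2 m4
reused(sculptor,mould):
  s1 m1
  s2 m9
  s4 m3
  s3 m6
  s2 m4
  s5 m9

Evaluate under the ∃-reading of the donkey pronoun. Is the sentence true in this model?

True

"it" takes "a mould" as antecedent — a donkey pronoun bound across the clause boundary.
Weak reading: every sculptor s with some made-mould has at least one made-mould m such that reused(s,m).
Per sculptor: s1:✓  s2:✓  s4:✓
Every sculptor in the restrictor has a witness.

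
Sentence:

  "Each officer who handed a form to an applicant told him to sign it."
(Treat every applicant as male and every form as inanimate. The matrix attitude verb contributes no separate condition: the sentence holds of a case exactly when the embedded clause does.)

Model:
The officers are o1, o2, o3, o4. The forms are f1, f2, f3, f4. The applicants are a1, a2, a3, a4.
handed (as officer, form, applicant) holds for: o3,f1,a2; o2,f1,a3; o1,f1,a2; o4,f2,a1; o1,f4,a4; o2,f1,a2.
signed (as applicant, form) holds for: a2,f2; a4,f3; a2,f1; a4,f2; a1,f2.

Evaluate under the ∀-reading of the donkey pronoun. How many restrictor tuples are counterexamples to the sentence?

2

"him" takes "an applicant" as antecedent and "it" takes "a form"; both are donkey pronouns co-varying with the restrictor.
Strong reading: for every (o,f,a) with handed(o,f,a), signed(a,f).
Restrictor triples: (o1,f1,a2)→signed(a2,f1) ✓  (o1,f4,a4)→signed(a4,f4) ✗  (o2,f1,a2)→signed(a2,f1) ✓  (o2,f1,a3)→signed(a3,f1) ✗  (o3,f1,a2)→signed(a2,f1) ✓  (o4,f2,a1)→signed(a1,f2) ✓
Counterexamples (restrictor triples failing the scope): 2.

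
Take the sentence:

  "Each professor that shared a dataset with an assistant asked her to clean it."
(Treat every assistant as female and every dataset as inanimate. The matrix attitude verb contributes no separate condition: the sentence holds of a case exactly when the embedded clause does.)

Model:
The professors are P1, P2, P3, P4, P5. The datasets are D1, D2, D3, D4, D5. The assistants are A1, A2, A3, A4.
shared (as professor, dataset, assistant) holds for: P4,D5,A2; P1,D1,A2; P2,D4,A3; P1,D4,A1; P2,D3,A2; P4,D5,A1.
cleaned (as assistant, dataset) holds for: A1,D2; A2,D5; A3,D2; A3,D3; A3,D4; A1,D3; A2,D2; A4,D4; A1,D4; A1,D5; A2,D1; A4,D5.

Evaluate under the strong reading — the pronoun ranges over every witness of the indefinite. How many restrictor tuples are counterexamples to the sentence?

1

"her" takes "an assistant" as antecedent and "it" takes "a dataset"; both are donkey pronouns co-varying with the restrictor.
Strong reading: for every (p,d,a) with shared(p,d,a), cleaned(a,d).
Restrictor triples: (P1,D1,A2)→cleaned(A2,D1) ✓  (P1,D4,A1)→cleaned(A1,D4) ✓  (P2,D3,A2)→cleaned(A2,D3) ✗  (P2,D4,A3)→cleaned(A3,D4) ✓  (P4,D5,A1)→cleaned(A1,D5) ✓  (P4,D5,A2)→cleaned(A2,D5) ✓
Counterexamples (restrictor triples failing the scope): 1.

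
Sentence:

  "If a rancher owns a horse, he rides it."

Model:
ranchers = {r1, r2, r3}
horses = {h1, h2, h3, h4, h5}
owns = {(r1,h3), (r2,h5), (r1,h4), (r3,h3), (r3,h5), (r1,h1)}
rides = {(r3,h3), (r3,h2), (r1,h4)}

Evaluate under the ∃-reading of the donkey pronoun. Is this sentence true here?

False

"it" takes "a horse" as antecedent — a donkey pronoun bound across the clause boundary.
Weak reading: every rancher r with some owns-horse has at least one owns-horse h such that rides(r,h).
Per rancher: r1:✓  r2:✗  r3:✓
r2 has no witness among its owns-horses.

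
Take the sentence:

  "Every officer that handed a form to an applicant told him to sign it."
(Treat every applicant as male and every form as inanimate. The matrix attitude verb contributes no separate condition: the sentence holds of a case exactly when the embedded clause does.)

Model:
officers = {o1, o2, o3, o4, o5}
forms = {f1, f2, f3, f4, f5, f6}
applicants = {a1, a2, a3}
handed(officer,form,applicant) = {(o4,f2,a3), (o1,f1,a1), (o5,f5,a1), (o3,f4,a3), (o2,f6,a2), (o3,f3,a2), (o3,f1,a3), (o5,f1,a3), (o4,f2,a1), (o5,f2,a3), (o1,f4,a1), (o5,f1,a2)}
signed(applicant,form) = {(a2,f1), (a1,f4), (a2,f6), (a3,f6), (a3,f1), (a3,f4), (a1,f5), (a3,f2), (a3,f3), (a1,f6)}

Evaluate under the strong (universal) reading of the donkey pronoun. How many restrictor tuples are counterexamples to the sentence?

3

"him" takes "an applicant" as antecedent and "it" takes "a form"; both are donkey pronouns co-varying with the restrictor.
Strong reading: for every (o,f,a) with handed(o,f,a), signed(a,f).
Restrictor triples: (o1,f1,a1)→signed(a1,f1) ✗  (o1,f4,a1)→signed(a1,f4) ✓  (o2,f6,a2)→signed(a2,f6) ✓  (o3,f1,a3)→signed(a3,f1) ✓  (o3,f3,a2)→signed(a2,f3) ✗  (o3,f4,a3)→signed(a3,f4) ✓  (o4,f2,a1)→signed(a1,f2) ✗  (o4,f2,a3)→signed(a3,f2) ✓  (o5,f1,a2)→signed(a2,f1) ✓  (o5,f1,a3)→signed(a3,f1) ✓  (o5,f2,a3)→signed(a3,f2) ✓  (o5,f5,a1)→signed(a1,f5) ✓
Counterexamples (restrictor triples failing the scope): 3.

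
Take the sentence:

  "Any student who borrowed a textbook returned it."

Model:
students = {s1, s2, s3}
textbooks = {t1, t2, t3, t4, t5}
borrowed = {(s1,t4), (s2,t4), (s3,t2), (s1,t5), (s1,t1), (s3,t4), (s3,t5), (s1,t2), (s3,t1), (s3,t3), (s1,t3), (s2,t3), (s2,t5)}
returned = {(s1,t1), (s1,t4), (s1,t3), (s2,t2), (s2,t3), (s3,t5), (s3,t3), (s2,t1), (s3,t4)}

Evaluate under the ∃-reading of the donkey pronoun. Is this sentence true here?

True

"it" takes "a textbook" as antecedent — a donkey pronoun bound across the clause boundary.
Weak reading: every student s with some borrowed-textbook has at least one borrowed-textbook t such that returned(s,t).
Per student: s1:✓  s2:✓  s3:✓
Every student in the restrictor has a witness.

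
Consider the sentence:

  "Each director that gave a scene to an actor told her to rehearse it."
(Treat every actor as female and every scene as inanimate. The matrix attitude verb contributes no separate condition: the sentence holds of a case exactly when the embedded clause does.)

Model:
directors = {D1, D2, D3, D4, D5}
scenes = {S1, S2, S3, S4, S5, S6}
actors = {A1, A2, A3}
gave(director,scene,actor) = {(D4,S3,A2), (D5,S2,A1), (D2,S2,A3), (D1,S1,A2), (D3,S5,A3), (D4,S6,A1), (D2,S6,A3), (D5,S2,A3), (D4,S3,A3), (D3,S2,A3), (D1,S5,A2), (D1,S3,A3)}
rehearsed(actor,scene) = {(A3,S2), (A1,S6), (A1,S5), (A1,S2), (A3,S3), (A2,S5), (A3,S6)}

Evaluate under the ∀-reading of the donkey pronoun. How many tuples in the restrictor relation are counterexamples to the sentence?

3

"her" takes "an actor" as antecedent and "it" takes "a scene"; both are donkey pronouns co-varying with the restrictor.
Strong reading: for every (d,s,a) with gave(d,s,a), rehearsed(a,s).
Restrictor triples: (D1,S1,A2)→rehearsed(A2,S1) ✗  (D1,S3,A3)→rehearsed(A3,S3) ✓  (D1,S5,A2)→rehearsed(A2,S5) ✓  (D2,S2,A3)→rehearsed(A3,S2) ✓  (D2,S6,A3)→rehearsed(A3,S6) ✓  (D3,S2,A3)→rehearsed(A3,S2) ✓  (D3,S5,A3)→rehearsed(A3,S5) ✗  (D4,S3,A2)→rehearsed(A2,S3) ✗  (D4,S3,A3)→rehearsed(A3,S3) ✓  (D4,S6,A1)→rehearsed(A1,S6) ✓  (D5,S2,A1)→rehearsed(A1,S2) ✓  (D5,S2,A3)→rehearsed(A3,S2) ✓
Counterexamples (restrictor triples failing the scope): 3.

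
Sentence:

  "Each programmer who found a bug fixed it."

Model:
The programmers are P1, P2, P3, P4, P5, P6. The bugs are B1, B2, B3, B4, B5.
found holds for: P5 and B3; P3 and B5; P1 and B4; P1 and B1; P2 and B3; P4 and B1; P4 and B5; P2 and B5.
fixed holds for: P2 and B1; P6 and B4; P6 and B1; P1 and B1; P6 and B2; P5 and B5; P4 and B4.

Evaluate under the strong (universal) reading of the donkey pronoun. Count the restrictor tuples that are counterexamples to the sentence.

"it" takes "a bug" as antecedent — a donkey pronoun bound across the clause boundary.
Strong reading: for every (p,b) with found(p,b), fixed(p,b).
Restrictor pairs: (P1,B1) ✓  (P1,B4) ✗  (P2,B3) ✗  (P2,B5) ✗  (P3,B5) ✗  (P4,B1) ✗  (P4,B5) ✗  (P5,B3) ✗
Counterexamples (restrictor pairs failing the scope): 7.

7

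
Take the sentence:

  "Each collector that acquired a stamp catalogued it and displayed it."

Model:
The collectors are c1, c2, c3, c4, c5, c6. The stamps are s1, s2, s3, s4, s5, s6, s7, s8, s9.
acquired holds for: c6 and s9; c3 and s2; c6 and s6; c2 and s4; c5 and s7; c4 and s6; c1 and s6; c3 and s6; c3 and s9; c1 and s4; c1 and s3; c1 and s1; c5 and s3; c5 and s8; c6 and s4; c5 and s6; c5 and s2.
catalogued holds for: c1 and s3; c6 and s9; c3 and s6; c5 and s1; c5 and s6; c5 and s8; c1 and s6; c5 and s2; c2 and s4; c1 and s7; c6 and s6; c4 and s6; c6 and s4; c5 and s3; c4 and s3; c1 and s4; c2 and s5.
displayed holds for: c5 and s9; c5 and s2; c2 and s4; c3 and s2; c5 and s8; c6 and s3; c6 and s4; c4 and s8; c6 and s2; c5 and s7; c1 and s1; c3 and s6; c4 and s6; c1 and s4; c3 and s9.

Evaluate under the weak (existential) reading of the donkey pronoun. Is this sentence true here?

"it" takes "a stamp" as antecedent — a donkey pronoun bound across the clause boundary.
Weak reading: every collector c with some acquired-stamp has at least one acquired-stamp s such that catalogued(c,s) ∧ displayed(c,s).
Per collector: c1:✓  c2:✓  c3:✓  c4:✓  c5:✓  c6:✓
Every collector in the restrictor has a witness.

True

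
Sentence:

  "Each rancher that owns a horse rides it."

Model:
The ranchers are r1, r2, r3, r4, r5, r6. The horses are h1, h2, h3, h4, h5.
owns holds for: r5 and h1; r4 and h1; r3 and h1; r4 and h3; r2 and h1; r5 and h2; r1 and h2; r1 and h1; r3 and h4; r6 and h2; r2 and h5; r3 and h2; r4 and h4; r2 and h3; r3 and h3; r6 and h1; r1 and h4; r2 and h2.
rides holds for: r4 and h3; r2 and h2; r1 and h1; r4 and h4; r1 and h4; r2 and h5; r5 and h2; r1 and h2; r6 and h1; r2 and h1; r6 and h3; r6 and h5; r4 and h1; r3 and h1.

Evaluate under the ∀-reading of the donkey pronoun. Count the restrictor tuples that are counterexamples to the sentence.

6

"it" takes "a horse" as antecedent — a donkey pronoun bound across the clause boundary.
Strong reading: for every (r,h) with owns(r,h), rides(r,h).
Restrictor pairs: (r1,h1) ✓  (r1,h2) ✓  (r1,h4) ✓  (r2,h1) ✓  (r2,h2) ✓  (r2,h3) ✗  (r2,h5) ✓  (r3,h1) ✓  (r3,h2) ✗  (r3,h3) ✗  (r3,h4) ✗  (r4,h1) ✓  (r4,h3) ✓  (r4,h4) ✓  (r5,h1) ✗  (r5,h2) ✓  (r6,h1) ✓  (r6,h2) ✗
Counterexamples (restrictor pairs failing the scope): 6.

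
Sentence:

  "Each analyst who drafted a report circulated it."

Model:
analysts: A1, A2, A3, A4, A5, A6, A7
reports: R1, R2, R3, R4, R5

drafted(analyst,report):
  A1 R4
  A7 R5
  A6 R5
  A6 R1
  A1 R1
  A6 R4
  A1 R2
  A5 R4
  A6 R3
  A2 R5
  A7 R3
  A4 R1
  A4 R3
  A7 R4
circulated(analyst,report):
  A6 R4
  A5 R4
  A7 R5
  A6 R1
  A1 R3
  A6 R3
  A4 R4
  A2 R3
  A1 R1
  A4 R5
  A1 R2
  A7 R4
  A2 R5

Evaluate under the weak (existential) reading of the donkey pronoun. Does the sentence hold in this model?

"it" takes "a report" as antecedent — a donkey pronoun bound across the clause boundary.
Weak reading: every analyst a with some drafted-report has at least one drafted-report r such that circulated(a,r).
Per analyst: A1:✓  A2:✓  A4:✗  A5:✓  A6:✓  A7:✓
A4 has no witness among its drafted-reports.

False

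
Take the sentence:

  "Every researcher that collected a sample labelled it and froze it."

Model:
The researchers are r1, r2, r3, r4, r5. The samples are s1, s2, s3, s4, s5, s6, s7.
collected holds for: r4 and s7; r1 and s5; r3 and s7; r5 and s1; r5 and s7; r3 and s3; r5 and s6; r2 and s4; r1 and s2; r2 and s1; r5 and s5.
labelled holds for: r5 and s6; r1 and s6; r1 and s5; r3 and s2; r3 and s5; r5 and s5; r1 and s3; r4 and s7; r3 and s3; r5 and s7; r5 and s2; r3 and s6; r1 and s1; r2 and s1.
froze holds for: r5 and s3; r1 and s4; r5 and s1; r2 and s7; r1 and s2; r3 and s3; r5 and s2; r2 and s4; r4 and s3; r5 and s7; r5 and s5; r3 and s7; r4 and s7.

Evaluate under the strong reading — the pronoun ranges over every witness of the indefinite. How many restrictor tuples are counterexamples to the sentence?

7

"it" takes "a sample" as antecedent — a donkey pronoun bound across the clause boundary.
Strong reading: for every (r,s) with collected(r,s), labelled(r,s) ∧ froze(r,s).
Restrictor pairs: (r1,s2) ✗  (r1,s5) ✗  (r2,s1) ✗  (r2,s4) ✗  (r3,s3) ✓  (r3,s7) ✗  (r4,s7) ✓  (r5,s1) ✗  (r5,s5) ✓  (r5,s6) ✗  (r5,s7) ✓
Counterexamples (restrictor pairs failing the scope): 7.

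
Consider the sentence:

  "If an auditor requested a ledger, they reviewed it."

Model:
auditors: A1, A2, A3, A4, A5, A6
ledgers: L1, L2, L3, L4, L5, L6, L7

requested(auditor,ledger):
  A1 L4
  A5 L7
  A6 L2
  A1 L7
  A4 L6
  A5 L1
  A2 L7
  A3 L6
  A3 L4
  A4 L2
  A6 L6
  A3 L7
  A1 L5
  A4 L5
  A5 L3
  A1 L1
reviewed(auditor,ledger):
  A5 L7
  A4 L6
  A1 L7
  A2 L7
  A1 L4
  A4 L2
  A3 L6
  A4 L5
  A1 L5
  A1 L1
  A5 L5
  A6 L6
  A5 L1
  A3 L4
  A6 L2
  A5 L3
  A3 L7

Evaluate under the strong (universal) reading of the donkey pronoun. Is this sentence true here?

True

"it" takes "a ledger" as antecedent — a donkey pronoun bound across the clause boundary.
Strong reading: for every (a,l) with requested(a,l), reviewed(a,l).
Restrictor pairs: (A1,L1) ✓  (A1,L4) ✓  (A1,L5) ✓  (A1,L7) ✓  (A2,L7) ✓  (A3,L4) ✓  (A3,L6) ✓  (A3,L7) ✓  (A4,L2) ✓  (A4,L5) ✓  (A4,L6) ✓  (A5,L1) ✓  (A5,L3) ✓  (A5,L7) ✓  (A6,L2) ✓  (A6,L6) ✓
Every restrictor pair satisfies the scope.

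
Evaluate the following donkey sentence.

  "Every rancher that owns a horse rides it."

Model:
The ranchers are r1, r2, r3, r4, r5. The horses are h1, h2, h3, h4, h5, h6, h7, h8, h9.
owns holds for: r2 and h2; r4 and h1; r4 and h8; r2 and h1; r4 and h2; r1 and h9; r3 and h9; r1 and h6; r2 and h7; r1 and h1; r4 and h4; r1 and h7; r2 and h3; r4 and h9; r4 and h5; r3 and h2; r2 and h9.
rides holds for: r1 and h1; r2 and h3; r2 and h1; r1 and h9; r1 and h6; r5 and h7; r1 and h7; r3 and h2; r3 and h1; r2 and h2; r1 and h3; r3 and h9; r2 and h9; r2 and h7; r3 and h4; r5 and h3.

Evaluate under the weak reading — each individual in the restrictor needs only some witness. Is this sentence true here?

False

"it" takes "a horse" as antecedent — a donkey pronoun bound across the clause boundary.
Weak reading: every rancher r with some owns-horse has at least one owns-horse h such that rides(r,h).
Per rancher: r1:✓  r2:✓  r3:✓  r4:✗
r4 has no witness among its owns-horses.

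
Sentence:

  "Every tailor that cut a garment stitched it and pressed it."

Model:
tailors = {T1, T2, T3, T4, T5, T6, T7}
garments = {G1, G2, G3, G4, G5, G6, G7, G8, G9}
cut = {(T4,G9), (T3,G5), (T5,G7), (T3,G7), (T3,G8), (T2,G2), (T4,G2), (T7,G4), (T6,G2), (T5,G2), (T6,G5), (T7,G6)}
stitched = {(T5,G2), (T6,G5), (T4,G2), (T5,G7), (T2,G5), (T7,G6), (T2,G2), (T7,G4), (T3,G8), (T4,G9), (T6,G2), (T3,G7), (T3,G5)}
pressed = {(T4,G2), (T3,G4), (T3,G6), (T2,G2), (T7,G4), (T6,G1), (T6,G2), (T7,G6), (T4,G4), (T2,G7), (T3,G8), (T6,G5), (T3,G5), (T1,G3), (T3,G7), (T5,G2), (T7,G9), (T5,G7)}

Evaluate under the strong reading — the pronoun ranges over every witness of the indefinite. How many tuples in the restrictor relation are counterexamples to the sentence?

"it" takes "a garment" as antecedent — a donkey pronoun bound across the clause boundary.
Strong reading: for every (t,g) with cut(t,g), stitched(t,g) ∧ pressed(t,g).
Restrictor pairs: (T2,G2) ✓  (T3,G5) ✓  (T3,G7) ✓  (T3,G8) ✓  (T4,G2) ✓  (T4,G9) ✗  (T5,G2) ✓  (T5,G7) ✓  (T6,G2) ✓  (T6,G5) ✓  (T7,G4) ✓  (T7,G6) ✓
Counterexamples (restrictor pairs failing the scope): 1.

1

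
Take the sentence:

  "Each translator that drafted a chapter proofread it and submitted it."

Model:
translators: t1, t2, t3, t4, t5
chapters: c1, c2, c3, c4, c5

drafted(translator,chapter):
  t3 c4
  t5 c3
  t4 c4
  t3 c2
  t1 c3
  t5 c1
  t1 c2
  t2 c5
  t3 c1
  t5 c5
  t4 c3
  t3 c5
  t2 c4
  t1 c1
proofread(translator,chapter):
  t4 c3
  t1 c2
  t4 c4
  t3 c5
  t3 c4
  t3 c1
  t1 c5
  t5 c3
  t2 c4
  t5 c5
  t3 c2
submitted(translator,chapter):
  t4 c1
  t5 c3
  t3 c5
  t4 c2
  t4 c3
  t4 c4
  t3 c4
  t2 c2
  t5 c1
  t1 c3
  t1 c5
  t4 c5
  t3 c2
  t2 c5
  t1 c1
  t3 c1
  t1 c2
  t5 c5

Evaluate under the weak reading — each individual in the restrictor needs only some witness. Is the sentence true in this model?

False

"it" takes "a chapter" as antecedent — a donkey pronoun bound across the clause boundary.
Weak reading: every translator t with some drafted-chapter has at least one drafted-chapter c such that proofread(t,c) ∧ submitted(t,c).
Per translator: t1:✓  t2:✗  t3:✓  t4:✓  t5:✓
t2 has no witness among its drafted-chapters.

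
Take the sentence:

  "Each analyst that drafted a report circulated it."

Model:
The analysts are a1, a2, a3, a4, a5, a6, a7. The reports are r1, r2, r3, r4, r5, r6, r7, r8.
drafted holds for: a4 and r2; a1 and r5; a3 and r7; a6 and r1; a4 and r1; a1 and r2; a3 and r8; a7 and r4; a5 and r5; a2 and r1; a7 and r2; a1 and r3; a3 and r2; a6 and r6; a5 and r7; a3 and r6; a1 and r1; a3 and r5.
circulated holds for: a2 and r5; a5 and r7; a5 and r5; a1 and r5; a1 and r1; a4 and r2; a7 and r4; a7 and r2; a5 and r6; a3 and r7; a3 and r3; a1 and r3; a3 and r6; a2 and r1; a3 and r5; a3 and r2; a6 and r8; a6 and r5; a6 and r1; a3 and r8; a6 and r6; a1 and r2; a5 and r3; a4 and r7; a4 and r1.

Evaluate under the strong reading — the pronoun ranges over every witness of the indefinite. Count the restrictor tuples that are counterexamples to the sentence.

"it" takes "a report" as antecedent — a donkey pronoun bound across the clause boundary.
Strong reading: for every (a,r) with drafted(a,r), circulated(a,r).
Restrictor pairs: (a1,r1) ✓  (a1,r2) ✓  (a1,r3) ✓  (a1,r5) ✓  (a2,r1) ✓  (a3,r2) ✓  (a3,r5) ✓  (a3,r6) ✓  (a3,r7) ✓  (a3,r8) ✓  (a4,r1) ✓  (a4,r2) ✓  (a5,r5) ✓  (a5,r7) ✓  (a6,r1) ✓  (a6,r6) ✓  (a7,r2) ✓  (a7,r4) ✓
Counterexamples (restrictor pairs failing the scope): 0.

0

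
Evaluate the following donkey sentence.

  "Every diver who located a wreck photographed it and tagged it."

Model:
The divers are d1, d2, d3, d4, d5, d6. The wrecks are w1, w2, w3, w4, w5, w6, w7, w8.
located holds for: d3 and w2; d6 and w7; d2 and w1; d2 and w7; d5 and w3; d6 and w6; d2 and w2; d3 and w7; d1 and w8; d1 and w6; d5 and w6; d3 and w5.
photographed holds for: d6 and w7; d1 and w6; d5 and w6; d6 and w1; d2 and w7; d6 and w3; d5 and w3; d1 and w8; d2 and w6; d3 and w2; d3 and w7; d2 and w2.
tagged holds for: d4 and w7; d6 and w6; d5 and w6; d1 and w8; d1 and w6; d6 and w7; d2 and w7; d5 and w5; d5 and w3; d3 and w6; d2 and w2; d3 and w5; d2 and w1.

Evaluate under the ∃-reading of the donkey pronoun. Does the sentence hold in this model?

"it" takes "a wreck" as antecedent — a donkey pronoun bound across the clause boundary.
Weak reading: every diver d with some located-wreck has at least one located-wreck w such that photographed(d,w) ∧ tagged(d,w).
Per diver: d1:✓  d2:✓  d3:✗  d5:✓  d6:✓
d3 has no witness among its located-wrecks.

False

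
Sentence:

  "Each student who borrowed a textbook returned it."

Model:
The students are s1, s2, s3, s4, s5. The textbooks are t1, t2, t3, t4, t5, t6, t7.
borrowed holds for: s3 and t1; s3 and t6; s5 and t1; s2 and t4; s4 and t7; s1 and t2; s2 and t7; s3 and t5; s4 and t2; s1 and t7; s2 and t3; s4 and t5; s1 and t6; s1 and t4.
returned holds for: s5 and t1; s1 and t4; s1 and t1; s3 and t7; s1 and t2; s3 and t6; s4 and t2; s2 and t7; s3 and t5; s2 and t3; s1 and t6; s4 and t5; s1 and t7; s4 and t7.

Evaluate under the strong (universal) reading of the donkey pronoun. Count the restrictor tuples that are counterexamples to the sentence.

2

"it" takes "a textbook" as antecedent — a donkey pronoun bound across the clause boundary.
Strong reading: for every (s,t) with borrowed(s,t), returned(s,t).
Restrictor pairs: (s1,t2) ✓  (s1,t4) ✓  (s1,t6) ✓  (s1,t7) ✓  (s2,t3) ✓  (s2,t4) ✗  (s2,t7) ✓  (s3,t1) ✗  (s3,t5) ✓  (s3,t6) ✓  (s4,t2) ✓  (s4,t5) ✓  (s4,t7) ✓  (s5,t1) ✓
Counterexamples (restrictor pairs failing the scope): 2.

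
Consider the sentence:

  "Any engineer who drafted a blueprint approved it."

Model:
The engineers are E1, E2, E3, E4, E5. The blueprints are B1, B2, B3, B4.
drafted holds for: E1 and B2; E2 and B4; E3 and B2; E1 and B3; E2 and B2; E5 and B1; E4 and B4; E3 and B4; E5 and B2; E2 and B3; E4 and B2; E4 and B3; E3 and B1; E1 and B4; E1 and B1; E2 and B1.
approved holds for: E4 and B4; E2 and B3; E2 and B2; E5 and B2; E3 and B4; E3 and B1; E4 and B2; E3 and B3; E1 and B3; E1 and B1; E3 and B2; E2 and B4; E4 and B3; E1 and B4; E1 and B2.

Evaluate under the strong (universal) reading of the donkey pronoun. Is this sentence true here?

False

"it" takes "a blueprint" as antecedent — a donkey pronoun bound across the clause boundary.
Strong reading: for every (e,b) with drafted(e,b), approved(e,b).
Restrictor pairs: (E1,B1) ✓  (E1,B2) ✓  (E1,B3) ✓  (E1,B4) ✓  (E2,B1) ✗  (E2,B2) ✓  (E2,B3) ✓  (E2,B4) ✓  (E3,B1) ✓  (E3,B2) ✓  (E3,B4) ✓  (E4,B2) ✓  (E4,B3) ✓  (E4,B4) ✓  (E5,B1) ✗  (E5,B2) ✓
Counterexample: (E2,B1) is in drafted but fails the scope.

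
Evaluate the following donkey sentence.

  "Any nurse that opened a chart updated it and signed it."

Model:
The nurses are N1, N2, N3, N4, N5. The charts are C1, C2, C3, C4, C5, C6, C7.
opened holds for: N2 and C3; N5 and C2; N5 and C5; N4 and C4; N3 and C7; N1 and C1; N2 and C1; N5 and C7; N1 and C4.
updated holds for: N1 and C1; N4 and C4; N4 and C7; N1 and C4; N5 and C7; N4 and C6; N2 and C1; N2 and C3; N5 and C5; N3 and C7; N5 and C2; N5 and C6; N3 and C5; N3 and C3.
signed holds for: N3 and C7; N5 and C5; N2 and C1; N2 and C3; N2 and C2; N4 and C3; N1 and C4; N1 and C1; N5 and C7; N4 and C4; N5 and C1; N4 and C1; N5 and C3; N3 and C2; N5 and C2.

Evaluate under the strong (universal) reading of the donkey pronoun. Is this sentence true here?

True

"it" takes "a chart" as antecedent — a donkey pronoun bound across the clause boundary.
Strong reading: for every (n,c) with opened(n,c), updated(n,c) ∧ signed(n,c).
Restrictor pairs: (N1,C1) ✓  (N1,C4) ✓  (N2,C1) ✓  (N2,C3) ✓  (N3,C7) ✓  (N4,C4) ✓  (N5,C2) ✓  (N5,C5) ✓  (N5,C7) ✓
Every restrictor pair satisfies the scope.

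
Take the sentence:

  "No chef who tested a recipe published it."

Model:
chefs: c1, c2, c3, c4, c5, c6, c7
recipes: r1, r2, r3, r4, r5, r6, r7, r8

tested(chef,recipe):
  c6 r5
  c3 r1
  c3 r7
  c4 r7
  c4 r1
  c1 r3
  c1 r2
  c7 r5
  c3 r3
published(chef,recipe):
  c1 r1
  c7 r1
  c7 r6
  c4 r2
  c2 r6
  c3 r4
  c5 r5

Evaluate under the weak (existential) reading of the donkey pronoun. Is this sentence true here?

True

"it" takes "a recipe" as antecedent — a donkey pronoun bound across the clause boundary.
Truth condition: for no (c,r) with tested(c,r) does published(c,r) hold.
Restrictor pairs — does the scope hold? (c1,r2):fails  (c1,r3):fails  (c3,r1):fails  (c3,r3):fails  (c3,r7):fails  (c4,r1):fails  (c4,r7):fails  (c6,r5):fails  (c7,r5):fails
Scope holds for no restrictor pair, so the sentence is true.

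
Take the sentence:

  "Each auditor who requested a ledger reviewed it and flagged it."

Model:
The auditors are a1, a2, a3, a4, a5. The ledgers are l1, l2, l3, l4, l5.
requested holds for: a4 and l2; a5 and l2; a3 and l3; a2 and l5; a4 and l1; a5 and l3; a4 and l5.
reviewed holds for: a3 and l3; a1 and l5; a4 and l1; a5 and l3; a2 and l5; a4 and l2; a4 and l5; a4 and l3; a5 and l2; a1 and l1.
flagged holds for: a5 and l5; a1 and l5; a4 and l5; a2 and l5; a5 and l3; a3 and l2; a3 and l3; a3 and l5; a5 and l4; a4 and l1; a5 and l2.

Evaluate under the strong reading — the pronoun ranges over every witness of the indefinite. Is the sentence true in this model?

False

"it" takes "a ledger" as antecedent — a donkey pronoun bound across the clause boundary.
Strong reading: for every (a,l) with requested(a,l), reviewed(a,l) ∧ flagged(a,l).
Restrictor pairs: (a2,l5) ✓  (a3,l3) ✓  (a4,l1) ✓  (a4,l2) ✗  (a4,l5) ✓  (a5,l2) ✓  (a5,l3) ✓
Counterexample: (a4,l2) is in requested but fails the scope.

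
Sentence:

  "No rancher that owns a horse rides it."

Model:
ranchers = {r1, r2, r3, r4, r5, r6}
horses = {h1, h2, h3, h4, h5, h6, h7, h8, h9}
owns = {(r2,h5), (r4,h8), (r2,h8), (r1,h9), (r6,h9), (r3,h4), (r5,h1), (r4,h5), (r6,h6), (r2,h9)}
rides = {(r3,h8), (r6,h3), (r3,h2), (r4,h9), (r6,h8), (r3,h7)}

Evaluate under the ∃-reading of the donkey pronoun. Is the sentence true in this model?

True

"it" takes "a horse" as antecedent — a donkey pronoun bound across the clause boundary.
Truth condition: for no (r,h) with owns(r,h) does rides(r,h) hold.
Restrictor pairs — does the scope hold? (r1,h9):fails  (r2,h5):fails  (r2,h8):fails  (r2,h9):fails  (r3,h4):fails  (r4,h5):fails  (r4,h8):fails  (r5,h1):fails  (r6,h6):fails  (r6,h9):fails
Scope holds for no restrictor pair, so the sentence is true.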